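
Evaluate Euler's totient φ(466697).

Factor 466697: 466697 = 7 * 11**2 * 19 * 29.
φ(466697) = 466697 · (1 − 1/7) · (1 − 1/11) · (1 − 1/19) · (1 − 1/29)
       = 466697 · 30240/42427 = 332640.

332640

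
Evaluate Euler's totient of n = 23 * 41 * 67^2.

φ(23) = 23 − 1 = 22.
φ(41) = 41 − 1 = 40.
φ(67^2) = 67^2 − 67^1 = 4489 − 67 = 4422.
Multiply: 22 · 40 · 4422 = 3891360.

3891360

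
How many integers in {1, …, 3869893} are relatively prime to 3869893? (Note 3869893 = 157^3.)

3845244

φ(157^3) = 157^3 − 157^2 = 3869893 − 24649 = 3845244.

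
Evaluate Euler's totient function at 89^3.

φ(89^3) = 89^2·(89−1) = 7921·88 = 697048.

697048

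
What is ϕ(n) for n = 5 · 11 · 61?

2400

φ(3355) = 3355 · (1 − 1/5) · (1 − 1/11) · (1 − 1/61)
       = 3355 · 2400/3355 = 2400.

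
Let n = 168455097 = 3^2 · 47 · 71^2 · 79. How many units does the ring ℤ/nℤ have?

106994160

φ(168455097) = 168455097 · (1 − 1/3) · (1 − 1/47) · (1 − 1/71) · (1 − 1/79)
       = 168455097 · 502320/790869 = 106994160.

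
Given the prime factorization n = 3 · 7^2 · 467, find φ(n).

39144

φ(3) = 3 − 1 = 2.
φ(7^2) = 7^2 − 7^1 = 49 − 7 = 42.
φ(467) = 467 − 1 = 466.
Since φ is multiplicative, φ(68649) = 2 · 42 · 466 = 39144.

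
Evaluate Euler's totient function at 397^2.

157212

φ(157609) = 157609 · (1 − 1/397)
       = 157609 · 396/397 = 157212.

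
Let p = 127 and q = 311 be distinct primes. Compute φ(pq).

39060

φ(39497) = 39497 · (1 − 1/127) · (1 − 1/311)
       = 39497 · 39060/39497 = 39060.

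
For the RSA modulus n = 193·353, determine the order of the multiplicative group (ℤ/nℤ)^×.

φ(n) = (p − 1)(q − 1) = (193−1)(353−1) = 192·352 = 67584.

67584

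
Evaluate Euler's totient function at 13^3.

2028

φ(13^3) = 13^3 − 13^2 = 2197 − 169 = 2028.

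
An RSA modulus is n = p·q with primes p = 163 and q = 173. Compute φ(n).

For distinct primes, φ(pq) = (p−1)(q−1) = 162 × 172 = 27864.

27864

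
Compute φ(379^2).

143262

φ(379^2) = 379^1·(379−1) = 379·378 = 143262.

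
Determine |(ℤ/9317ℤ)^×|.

7260

Prime factorization: 9317 = 7 × 11^3.
φ(7) = 7 − 1 = 6.
φ(11^3) = 11^3 − 11^2 = 1331 − 121 = 1210.
Since φ is multiplicative, φ(9317) = 6 · 1210 = 7260.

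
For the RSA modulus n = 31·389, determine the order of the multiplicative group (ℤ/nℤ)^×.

11640

φ(pq) = (p−1)(q−1) = 30 · 388 = 11640.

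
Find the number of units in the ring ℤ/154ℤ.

Prime factorization: 154 = 2 · 7 · 11.
φ(154) = 154 · (1 − 1/2) · (1 − 1/7) · (1 − 1/11)
       = 154 · 60/154 = 60.

60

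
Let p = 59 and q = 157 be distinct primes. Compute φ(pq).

9048

φ(9263) = 9263 · (1 − 1/59) · (1 − 1/157)
       = 9263 · 9048/9263 = 9048.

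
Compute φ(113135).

77440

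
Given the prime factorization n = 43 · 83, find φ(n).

φ(43) = 43 − 1 = 42.
φ(83) = 83 − 1 = 82.
Multiply: 42 · 82 = 3444.

3444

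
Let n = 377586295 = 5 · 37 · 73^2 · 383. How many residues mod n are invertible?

289122048

φ(5) = 5 − 1 = 4.
φ(37) = 37 − 1 = 36.
φ(73^2) = 73^2 − 73^1 = 5329 − 73 = 5256.
φ(383) = 383 − 1 = 382.
Since φ is multiplicative, φ(377586295) = 4 · 36 · 5256 · 382 = 289122048.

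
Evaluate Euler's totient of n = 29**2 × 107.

φ(89987) = 89987 · (1 − 1/29) · (1 − 1/107)
       = 89987 · 2968/3103 = 86072.

86072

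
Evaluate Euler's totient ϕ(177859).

Prime factorization: 177859 = 11 · 19 · 23 · 37.
φ(11) = 11 − 1 = 10.
φ(19) = 19 − 1 = 18.
φ(23) = 23 − 1 = 22.
φ(37) = 37 − 1 = 36.
Multiply: 10 · 18 · 22 · 36 = 142560.

142560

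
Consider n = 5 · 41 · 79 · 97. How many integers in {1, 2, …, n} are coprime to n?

1198080

φ(5) = 5 − 1 = 4.
φ(41) = 41 − 1 = 40.
φ(79) = 79 − 1 = 78.
φ(97) = 97 − 1 = 96.
φ(1570915) = 4 × 40 × 78 × 96 = 1198080.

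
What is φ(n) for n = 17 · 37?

576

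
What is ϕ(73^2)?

φ(73^2) = 73^2 − 73^1 = 5329 − 73 = 5256.

5256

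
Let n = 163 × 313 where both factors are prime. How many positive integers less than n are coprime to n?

50544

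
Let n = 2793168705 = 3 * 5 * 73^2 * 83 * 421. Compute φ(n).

1448133120

φ(2793168705) = 2793168705 · (1 − 1/3) · (1 − 1/5) · (1 − 1/73) · (1 − 1/83) · (1 − 1/421)
       = 2793168705 · 19837440/38262585 = 1448133120.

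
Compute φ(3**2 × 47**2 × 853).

φ(3^2) = 3^1·(3−1) = 3·2 = 6.
φ(47^2) = 47^1·(47−1) = 47·46 = 2162.
φ(853) = 853 − 1 = 852.
φ(16958493) = 6 × 2162 × 852 = 11052144.

11052144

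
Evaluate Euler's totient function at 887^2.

785882

φ(786769) = 786769 · (1 − 1/887)
       = 786769 · 886/887 = 785882.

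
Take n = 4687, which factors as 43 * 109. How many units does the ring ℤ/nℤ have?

φ(43) = 43 − 1 = 42.
φ(109) = 109 − 1 = 108.
φ(4687) = 42 × 108 = 4536.

4536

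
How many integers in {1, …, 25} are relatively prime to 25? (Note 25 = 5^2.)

φ(5^2) = 5^1·(5−1) = 5·4 = 20.

20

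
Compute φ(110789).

84672

Prime factorization: 110789 = 7^3 * 17 * 19.
φ(7^3) = 7^3 − 7^2 = 343 − 49 = 294.
φ(17) = 17 − 1 = 16.
φ(19) = 19 − 1 = 18.
Since φ is multiplicative, φ(110789) = 294 · 16 · 18 = 84672.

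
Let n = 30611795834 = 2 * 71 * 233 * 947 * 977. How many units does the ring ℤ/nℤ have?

φ(30611795834) = 30611795834 · (1 − 1/2) · (1 − 1/71) · (1 − 1/233) · (1 − 1/947) · (1 − 1/977)
       = 30611795834 · 14994327040/30611795834 = 14994327040.

14994327040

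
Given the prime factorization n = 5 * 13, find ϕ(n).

48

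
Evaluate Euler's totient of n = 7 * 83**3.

φ(7) = 7 − 1 = 6.
φ(83^3) = 83^2·(83−1) = 6889·82 = 564898.
Since φ is multiplicative, φ(4002509) = 6 · 564898 = 3389388.

3389388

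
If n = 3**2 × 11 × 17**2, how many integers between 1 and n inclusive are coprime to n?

16320

φ(28611) = 28611 · (1 − 1/3) · (1 − 1/11) · (1 − 1/17)
       = 28611 · 320/561 = 16320.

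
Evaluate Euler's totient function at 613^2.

375156

φ(375769) = 375769 · (1 − 1/613)
       = 375769 · 612/613 = 375156.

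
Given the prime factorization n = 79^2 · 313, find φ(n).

1922544

φ(79^2) = 79^2 − 79^1 = 6241 − 79 = 6162.
φ(313) = 313 − 1 = 312.
Since φ is multiplicative, φ(1953433) = 6162 · 312 = 1922544.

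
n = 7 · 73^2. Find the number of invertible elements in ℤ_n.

31536

φ(37303) = 37303 · (1 − 1/7) · (1 − 1/73)
       = 37303 · 432/511 = 31536.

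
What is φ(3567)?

2240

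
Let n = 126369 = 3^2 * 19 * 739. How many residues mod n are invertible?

79704

φ(126369) = 126369 · (1 − 1/3) · (1 − 1/19) · (1 − 1/739)
       = 126369 · 26568/42123 = 79704.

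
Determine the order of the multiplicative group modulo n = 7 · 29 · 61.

10080

φ(12383) = 12383 · (1 − 1/7) · (1 − 1/29) · (1 − 1/61)
       = 12383 · 10080/12383 = 10080.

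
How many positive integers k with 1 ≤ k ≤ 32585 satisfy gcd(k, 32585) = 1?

21168

Prime factorization: 32585 = 5 · 7^3 · 19.
φ(32585) = 32585 · (1 − 1/5) · (1 − 1/7) · (1 − 1/19)
       = 32585 · 432/665 = 21168.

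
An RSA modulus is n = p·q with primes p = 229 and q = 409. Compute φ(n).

93024

φ(229) = 229 − 1 = 228.
φ(409) = 409 − 1 = 408.
φ(93661) = 228 × 408 = 93024.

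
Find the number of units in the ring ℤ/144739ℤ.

110880

First factor: 144739 = 7 × 23 × 29 × 31.
φ(7) = 7 − 1 = 6.
φ(23) = 23 − 1 = 22.
φ(29) = 29 − 1 = 28.
φ(31) = 31 − 1 = 30.
Multiply: 6 · 22 · 28 · 30 = 110880.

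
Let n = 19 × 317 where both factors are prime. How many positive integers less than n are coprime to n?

5688

φ(pq) = (p−1)(q−1) = 18 · 316 = 5688.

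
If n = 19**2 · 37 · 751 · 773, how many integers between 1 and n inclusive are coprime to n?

7128648000

φ(19^2) = 19^2 − 19^1 = 361 − 19 = 342.
φ(37) = 37 − 1 = 36.
φ(751) = 751 − 1 = 750.
φ(773) = 773 − 1 = 772.
φ(7754045711) = 342 × 36 × 750 × 772 = 7128648000.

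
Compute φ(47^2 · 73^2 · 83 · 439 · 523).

φ(224329163856311) = 224329163856311 · (1 − 1/47) · (1 − 1/73) · (1 − 1/83) · (1 − 1/439) · (1 − 1/523)
       = 224329163856311 · 62093879424/65383026481 = 213044100303744.

213044100303744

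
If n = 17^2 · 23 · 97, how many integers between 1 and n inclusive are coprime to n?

574464

φ(644759) = 644759 · (1 − 1/17) · (1 − 1/23) · (1 − 1/97)
       = 644759 · 33792/37927 = 574464.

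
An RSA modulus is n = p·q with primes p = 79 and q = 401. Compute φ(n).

φ(n) = (p − 1)(q − 1) = (79−1)(401−1) = 78·400 = 31200.

31200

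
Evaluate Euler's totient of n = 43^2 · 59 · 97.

10055808

φ(10581827) = 10581827 · (1 − 1/43) · (1 − 1/59) · (1 − 1/97)
       = 10581827 · 233856/246089 = 10055808.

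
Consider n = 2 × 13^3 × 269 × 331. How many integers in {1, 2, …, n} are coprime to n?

φ(391237366) = 391237366 · (1 − 1/2) · (1 − 1/13) · (1 − 1/269) · (1 − 1/331)
       = 391237366 · 1061280/2315014 = 179356320.

179356320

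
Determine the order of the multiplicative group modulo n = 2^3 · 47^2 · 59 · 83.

41129888

φ(2^3) = 2^3 − 2^2 = 8 − 4 = 4.
φ(47^2) = 47^1·(47−1) = 47·46 = 2162.
φ(59) = 59 − 1 = 58.
φ(83) = 83 − 1 = 82.
Multiply: 4 · 2162 · 58 · 82 = 41129888.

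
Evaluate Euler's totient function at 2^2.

φ(4) = 4 · (1 − 1/2)
       = 4 · 1/2 = 2.

2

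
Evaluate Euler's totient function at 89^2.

φ(7921) = 7921 · (1 − 1/89)
       = 7921 · 88/89 = 7832.

7832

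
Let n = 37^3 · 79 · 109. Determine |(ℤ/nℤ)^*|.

415168416

φ(436172983) = 436172983 · (1 − 1/37) · (1 − 1/79) · (1 − 1/109)
       = 436172983 · 303264/318607 = 415168416.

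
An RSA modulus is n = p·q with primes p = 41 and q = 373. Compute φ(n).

14880

φ(15293) = 15293 · (1 − 1/41) · (1 − 1/373)
       = 15293 · 14880/15293 = 14880.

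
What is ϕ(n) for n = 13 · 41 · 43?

φ(22919) = 22919 · (1 − 1/13) · (1 − 1/41) · (1 − 1/43)
       = 22919 · 20160/22919 = 20160.

20160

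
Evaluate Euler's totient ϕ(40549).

Prime factorization: 40549 = 23 · 41 · 43.
φ(23) = 23 − 1 = 22.
φ(41) = 41 − 1 = 40.
φ(43) = 43 − 1 = 42.
Since φ is multiplicative, φ(40549) = 22 · 40 · 42 = 36960.

36960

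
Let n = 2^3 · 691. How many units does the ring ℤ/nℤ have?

φ(5528) = 5528 · (1 − 1/2) · (1 − 1/691)
       = 5528 · 690/1382 = 2760.

2760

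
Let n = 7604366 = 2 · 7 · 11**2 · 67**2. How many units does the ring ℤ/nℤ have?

φ(7604366) = 7604366 · (1 − 1/2) · (1 − 1/7) · (1 − 1/11) · (1 − 1/67)
       = 7604366 · 3960/10318 = 2918520.

2918520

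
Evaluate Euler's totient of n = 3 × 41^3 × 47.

6186080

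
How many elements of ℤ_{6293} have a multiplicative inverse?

First factor: 6293 = 7 * 29 * 31.
φ(6293) = 6293 · (1 − 1/7) · (1 − 1/29) · (1 − 1/31)
       = 6293 · 5040/6293 = 5040.

5040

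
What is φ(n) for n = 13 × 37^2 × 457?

φ(13) = 13 − 1 = 12.
φ(37^2) = 37^2 − 37^1 = 1369 − 37 = 1332.
φ(457) = 457 − 1 = 456.
φ(8133229) = 12 × 1332 × 456 = 7288704.

7288704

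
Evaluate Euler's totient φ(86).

First factor: 86 = 2 * 43.
φ(86) = 86 · (1 − 1/2) · (1 − 1/43)
       = 86 · 42/86 = 42.

42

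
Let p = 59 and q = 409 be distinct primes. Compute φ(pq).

23664

φ(24131) = 24131 · (1 − 1/59) · (1 − 1/409)
       = 24131 · 23664/24131 = 23664.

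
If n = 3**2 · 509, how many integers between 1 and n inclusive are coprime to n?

φ(3^2) = 3^1·(3−1) = 3·2 = 6.
φ(509) = 509 − 1 = 508.
φ(4581) = 6 × 508 = 3048.

3048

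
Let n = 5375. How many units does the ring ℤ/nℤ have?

5375 = 5^3 · 43.
φ(5^3) = 5^3 − 5^2 = 125 − 25 = 100.
φ(43) = 43 − 1 = 42.
φ(5375) = 100 × 42 = 4200.

4200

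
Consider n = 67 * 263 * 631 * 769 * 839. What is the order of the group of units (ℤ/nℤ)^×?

7011178352640

φ(7173782595541) = 7173782595541 · (1 − 1/67) · (1 − 1/263) · (1 − 1/631) · (1 − 1/769) · (1 − 1/839)
       = 7173782595541 · 7011178352640/7173782595541 = 7011178352640.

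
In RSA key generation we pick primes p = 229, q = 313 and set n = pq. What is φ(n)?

71136

φ(229) = 229 − 1 = 228.
φ(313) = 313 − 1 = 312.
φ(71677) = 228 × 312 = 71136.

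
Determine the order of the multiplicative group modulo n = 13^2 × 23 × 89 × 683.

φ(13^2) = 13^2 − 13^1 = 169 − 13 = 156.
φ(23) = 23 − 1 = 22.
φ(89) = 89 − 1 = 88.
φ(683) = 683 − 1 = 682.
Since φ is multiplicative, φ(236279069) = 156 · 22 · 88 · 682 = 205974912.

205974912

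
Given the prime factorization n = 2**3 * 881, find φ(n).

φ(2^3) = 2^2·(2−1) = 4·1 = 4.
φ(881) = 881 − 1 = 880.
φ(7048) = 4 × 880 = 3520.

3520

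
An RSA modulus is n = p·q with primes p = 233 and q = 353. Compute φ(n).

φ(233) = 233 − 1 = 232.
φ(353) = 353 − 1 = 352.
Since φ is multiplicative, φ(82249) = 232 · 352 = 81664.

81664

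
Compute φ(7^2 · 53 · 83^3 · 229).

281292088896

φ(7^2) = 7^1·(7−1) = 7·6 = 42.
φ(53) = 53 − 1 = 52.
φ(83^3) = 83^3 − 83^2 = 571787 − 6889 = 564898.
φ(229) = 229 − 1 = 228.
Multiply: 42 · 52 · 564898 · 228 = 281292088896.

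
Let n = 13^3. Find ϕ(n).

φ(13^3) = 13^2·(13−1) = 169·12 = 2028.

2028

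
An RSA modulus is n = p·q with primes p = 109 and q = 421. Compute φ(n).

45360

φ(109) = 109 − 1 = 108.
φ(421) = 421 − 1 = 420.
Multiply: 108 · 420 = 45360.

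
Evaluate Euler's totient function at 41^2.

φ(41^2) = 41^2 − 41^1 = 1681 − 41 = 1640.

1640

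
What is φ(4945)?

3696

Factor 4945: 4945 = 5 · 23 · 43.
φ(4945) = 4945 · (1 − 1/5) · (1 − 1/23) · (1 − 1/43)
       = 4945 · 3696/4945 = 3696.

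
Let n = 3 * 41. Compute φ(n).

φ(3) = 3 − 1 = 2.
φ(41) = 41 − 1 = 40.
Since φ is multiplicative, φ(123) = 2 · 40 = 80.

80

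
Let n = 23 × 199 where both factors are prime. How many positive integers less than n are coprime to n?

φ(23) = 23 − 1 = 22.
φ(199) = 199 − 1 = 198.
Since φ is multiplicative, φ(4577) = 22 · 198 = 4356.

4356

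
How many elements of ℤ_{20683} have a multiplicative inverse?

18144

20683 = 13 · 37 · 43.
φ(13) = 13 − 1 = 12.
φ(37) = 37 − 1 = 36.
φ(43) = 43 − 1 = 42.
φ(20683) = 12 × 36 × 42 = 18144.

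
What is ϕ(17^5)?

φ(1419857) = 1419857 · (1 − 1/17)
       = 1419857 · 16/17 = 1336336.

1336336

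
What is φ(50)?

Prime factorization: 50 = 2 · 5^2.
φ(2) = 2 − 1 = 1.
φ(5^2) = 5^2 − 5^1 = 25 − 5 = 20.
Since φ is multiplicative, φ(50) = 1 · 20 = 20.

20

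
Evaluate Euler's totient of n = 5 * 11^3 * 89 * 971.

φ(5) = 5 − 1 = 4.
φ(11^3) = 11^3 − 11^2 = 1331 − 121 = 1210.
φ(89) = 89 − 1 = 88.
φ(971) = 971 − 1 = 970.
Multiply: 4 · 1210 · 88 · 970 = 413142400.

413142400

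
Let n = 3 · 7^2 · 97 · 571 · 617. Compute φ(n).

2831431680

φ(5023545513) = 5023545513 · (1 − 1/3) · (1 − 1/7) · (1 − 1/97) · (1 − 1/571) · (1 − 1/617)
       = 5023545513 · 404490240/717649359 = 2831431680.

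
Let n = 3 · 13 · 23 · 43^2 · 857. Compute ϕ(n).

816254208

φ(3) = 3 − 1 = 2.
φ(13) = 13 − 1 = 12.
φ(23) = 23 − 1 = 22.
φ(43^2) = 43^1·(43−1) = 43·42 = 1806.
φ(857) = 857 − 1 = 856.
Since φ is multiplicative, φ(1421379921) = 2 · 12 · 22 · 1806 · 856 = 816254208.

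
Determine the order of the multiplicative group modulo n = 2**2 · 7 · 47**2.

25944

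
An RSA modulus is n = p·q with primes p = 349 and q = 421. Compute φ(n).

For distinct primes, φ(pq) = (p−1)(q−1) = 348 × 420 = 146160.

146160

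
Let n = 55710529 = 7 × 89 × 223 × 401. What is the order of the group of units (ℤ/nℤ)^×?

46886400

φ(55710529) = 55710529 · (1 − 1/7) · (1 − 1/89) · (1 − 1/223) · (1 − 1/401)
       = 55710529 · 46886400/55710529 = 46886400.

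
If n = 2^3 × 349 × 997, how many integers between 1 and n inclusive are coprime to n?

1386432

φ(2^3) = 2^2·(2−1) = 4·1 = 4.
φ(349) = 349 − 1 = 348.
φ(997) = 997 − 1 = 996.
Since φ is multiplicative, φ(2783624) = 4 · 348 · 996 = 1386432.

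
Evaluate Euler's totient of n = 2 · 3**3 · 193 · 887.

3062016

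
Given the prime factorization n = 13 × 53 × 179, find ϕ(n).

φ(123331) = 123331 · (1 − 1/13) · (1 − 1/53) · (1 − 1/179)
       = 123331 · 111072/123331 = 111072.

111072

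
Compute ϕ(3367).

2592

Factor 3367: 3367 = 7 * 13 * 37.
φ(7) = 7 − 1 = 6.
φ(13) = 13 − 1 = 12.
φ(37) = 37 − 1 = 36.
φ(3367) = 6 × 12 × 36 = 2592.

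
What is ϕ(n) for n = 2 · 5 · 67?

264

φ(2) = 2 − 1 = 1.
φ(5) = 5 − 1 = 4.
φ(67) = 67 − 1 = 66.
φ(670) = 1 × 4 × 66 = 264.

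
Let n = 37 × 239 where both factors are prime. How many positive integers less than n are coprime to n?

8568

φ(pq) = (p−1)(q−1) = 36 · 238 = 8568.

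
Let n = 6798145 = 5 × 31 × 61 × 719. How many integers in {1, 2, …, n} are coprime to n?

5169600

φ(5) = 5 − 1 = 4.
φ(31) = 31 − 1 = 30.
φ(61) = 61 − 1 = 60.
φ(719) = 719 − 1 = 718.
φ(6798145) = 4 × 30 × 60 × 718 = 5169600.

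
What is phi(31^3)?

28830

φ(31^3) = 31^2·(31−1) = 961·30 = 28830.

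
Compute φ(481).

Factor 481: 481 = 13 * 37.
φ(13) = 13 − 1 = 12.
φ(37) = 37 − 1 = 36.
Multiply: 12 · 36 = 432.

432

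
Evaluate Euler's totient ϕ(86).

42

Prime factorization: 86 = 2 · 43.
φ(2) = 2 − 1 = 1.
φ(43) = 43 − 1 = 42.
Multiply: 1 · 42 = 42.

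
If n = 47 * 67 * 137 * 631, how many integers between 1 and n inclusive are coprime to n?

φ(47) = 47 − 1 = 46.
φ(67) = 67 − 1 = 66.
φ(137) = 137 − 1 = 136.
φ(631) = 631 − 1 = 630.
Since φ is multiplicative, φ(272221603) = 46 · 66 · 136 · 630 = 260124480.

260124480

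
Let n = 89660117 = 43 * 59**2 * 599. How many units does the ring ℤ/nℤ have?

85946952

φ(43) = 43 − 1 = 42.
φ(59^2) = 59^2 − 59^1 = 3481 − 59 = 3422.
φ(599) = 599 − 1 = 598.
φ(89660117) = 42 × 3422 × 598 = 85946952.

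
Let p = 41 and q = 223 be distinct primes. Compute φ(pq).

For distinct primes, φ(pq) = (p−1)(q−1) = 40 × 222 = 8880.

8880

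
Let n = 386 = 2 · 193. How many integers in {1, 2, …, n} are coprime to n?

φ(386) = 386 · (1 − 1/2) · (1 − 1/193)
       = 386 · 192/386 = 192.

192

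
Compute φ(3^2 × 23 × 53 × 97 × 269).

φ(286266303) = 286266303 · (1 − 1/3) · (1 − 1/23) · (1 − 1/53) · (1 − 1/97) · (1 − 1/269)
       = 286266303 · 58865664/95422101 = 176596992.

176596992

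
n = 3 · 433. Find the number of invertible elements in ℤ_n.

864

φ(3) = 3 − 1 = 2.
φ(433) = 433 − 1 = 432.
Since φ is multiplicative, φ(1299) = 2 · 432 = 864.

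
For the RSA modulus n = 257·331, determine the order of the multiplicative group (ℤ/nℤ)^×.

For distinct primes, φ(pq) = (p−1)(q−1) = 256 × 330 = 84480.

84480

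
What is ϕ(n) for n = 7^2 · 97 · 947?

φ(4501091) = 4501091 · (1 − 1/7) · (1 − 1/97) · (1 − 1/947)
       = 4501091 · 544896/643013 = 3814272.

3814272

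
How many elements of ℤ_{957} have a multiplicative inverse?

Prime factorization: 957 = 3 · 11 · 29.
φ(3) = 3 − 1 = 2.
φ(11) = 11 − 1 = 10.
φ(29) = 29 − 1 = 28.
φ(957) = 2 × 10 × 28 = 560.

560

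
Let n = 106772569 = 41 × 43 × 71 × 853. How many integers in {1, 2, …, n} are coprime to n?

100195200

φ(106772569) = 106772569 · (1 − 1/41) · (1 − 1/43) · (1 − 1/71) · (1 − 1/853)
       = 106772569 · 100195200/106772569 = 100195200.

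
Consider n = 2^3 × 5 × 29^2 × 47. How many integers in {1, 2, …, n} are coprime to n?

597632

φ(1581080) = 1581080 · (1 − 1/2) · (1 − 1/5) · (1 − 1/29) · (1 − 1/47)
       = 1581080 · 5152/13630 = 597632.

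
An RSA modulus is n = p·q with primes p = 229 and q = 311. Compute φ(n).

70680

φ(71219) = 71219 · (1 − 1/229) · (1 − 1/311)
       = 71219 · 70680/71219 = 70680.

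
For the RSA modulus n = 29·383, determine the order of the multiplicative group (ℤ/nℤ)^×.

φ(pq) = (p−1)(q−1) = 28 · 382 = 10696.

10696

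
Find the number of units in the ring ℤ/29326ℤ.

First factor: 29326 = 2 * 11 * 31 * 43.
φ(2) = 2 − 1 = 1.
φ(11) = 11 − 1 = 10.
φ(31) = 31 − 1 = 30.
φ(43) = 43 − 1 = 42.
φ(29326) = 1 × 10 × 30 × 42 = 12600.

12600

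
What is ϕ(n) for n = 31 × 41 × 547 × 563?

φ(391418431) = 391418431 · (1 − 1/31) · (1 − 1/41) · (1 − 1/547) · (1 − 1/563)
       = 391418431 · 368222400/391418431 = 368222400.

368222400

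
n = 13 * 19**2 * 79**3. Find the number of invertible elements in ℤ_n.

1997818992

φ(13) = 13 − 1 = 12.
φ(19^2) = 19^2 − 19^1 = 361 − 19 = 342.
φ(79^3) = 79^2·(79−1) = 6241·78 = 486798.
Multiply: 12 · 342 · 486798 = 1997818992.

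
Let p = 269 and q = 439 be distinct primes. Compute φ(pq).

φ(pq) = (p−1)(q−1) = 268 · 438 = 117384.

117384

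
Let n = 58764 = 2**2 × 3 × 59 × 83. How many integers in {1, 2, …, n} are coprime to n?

φ(58764) = 58764 · (1 − 1/2) · (1 − 1/3) · (1 − 1/59) · (1 − 1/83)
       = 58764 · 9512/29382 = 19024.

19024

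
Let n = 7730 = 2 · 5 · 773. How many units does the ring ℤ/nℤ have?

3088

φ(7730) = 7730 · (1 − 1/2) · (1 − 1/5) · (1 − 1/773)
       = 7730 · 3088/7730 = 3088.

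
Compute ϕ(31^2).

930

φ(961) = 961 · (1 − 1/31)
       = 961 · 30/31 = 930.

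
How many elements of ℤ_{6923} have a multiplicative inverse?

Prime factorization: 6923 = 7 × 23 × 43.
φ(6923) = 6923 · (1 − 1/7) · (1 − 1/23) · (1 − 1/43)
       = 6923 · 5544/6923 = 5544.

5544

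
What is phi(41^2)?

φ(1681) = 1681 · (1 − 1/41)
       = 1681 · 40/41 = 1640.

1640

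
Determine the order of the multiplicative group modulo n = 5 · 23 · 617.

54208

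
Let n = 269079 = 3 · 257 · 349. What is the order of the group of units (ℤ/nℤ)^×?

178176

φ(3) = 3 − 1 = 2.
φ(257) = 257 − 1 = 256.
φ(349) = 349 − 1 = 348.
Since φ is multiplicative, φ(269079) = 2 · 256 · 348 = 178176.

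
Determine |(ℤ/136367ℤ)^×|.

101640

136367 = 7**2 · 11**2 · 23.
φ(136367) = 136367 · (1 − 1/7) · (1 − 1/11) · (1 − 1/23)
       = 136367 · 1320/1771 = 101640.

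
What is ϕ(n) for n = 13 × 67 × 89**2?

φ(6899191) = 6899191 · (1 − 1/13) · (1 − 1/67) · (1 − 1/89)
       = 6899191 · 69696/77519 = 6202944.

6202944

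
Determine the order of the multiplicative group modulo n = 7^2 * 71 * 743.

φ(7^2) = 7^2 − 7^1 = 49 − 7 = 42.
φ(71) = 71 − 1 = 70.
φ(743) = 743 − 1 = 742.
Since φ is multiplicative, φ(2584897) = 42 · 70 · 742 = 2181480.

2181480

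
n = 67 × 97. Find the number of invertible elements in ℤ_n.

φ(67) = 67 − 1 = 66.
φ(97) = 97 − 1 = 96.
Since φ is multiplicative, φ(6499) = 66 · 96 = 6336.

6336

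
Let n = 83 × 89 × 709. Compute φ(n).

5108928

φ(83) = 83 − 1 = 82.
φ(89) = 89 − 1 = 88.
φ(709) = 709 − 1 = 708.
φ(5237383) = 82 × 88 × 708 = 5108928.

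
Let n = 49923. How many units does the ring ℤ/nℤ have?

Factor 49923: 49923 = 3^3 × 43^2.
φ(3^3) = 3^2·(3−1) = 9·2 = 18.
φ(43^2) = 43^2 − 43^1 = 1849 − 43 = 1806.
Multiply: 18 · 1806 = 32508.

32508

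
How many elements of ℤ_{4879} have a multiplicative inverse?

3840

Factor 4879: 4879 = 7 · 17 · 41.
φ(7) = 7 − 1 = 6.
φ(17) = 17 − 1 = 16.
φ(41) = 41 − 1 = 40.
Since φ is multiplicative, φ(4879) = 6 · 16 · 40 = 3840.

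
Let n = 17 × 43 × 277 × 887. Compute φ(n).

164328192

φ(17) = 17 − 1 = 16.
φ(43) = 43 − 1 = 42.
φ(277) = 277 − 1 = 276.
φ(887) = 887 − 1 = 886.
Since φ is multiplicative, φ(179605969) = 16 · 42 · 276 · 886 = 164328192.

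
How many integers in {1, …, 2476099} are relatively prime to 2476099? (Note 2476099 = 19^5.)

φ(2476099) = 2476099 · (1 − 1/19)
       = 2476099 · 18/19 = 2345778.

2345778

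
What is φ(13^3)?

φ(2197) = 2197 · (1 − 1/13)
       = 2197 · 12/13 = 2028.

2028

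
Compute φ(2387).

1800

Prime factorization: 2387 = 7 · 11 · 31.
φ(2387) = 2387 · (1 − 1/7) · (1 − 1/11) · (1 − 1/31)
       = 2387 · 1800/2387 = 1800.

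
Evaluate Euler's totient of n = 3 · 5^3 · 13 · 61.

φ(297375) = 297375 · (1 − 1/3) · (1 − 1/5) · (1 − 1/13) · (1 − 1/61)
       = 297375 · 5760/11895 = 144000.

144000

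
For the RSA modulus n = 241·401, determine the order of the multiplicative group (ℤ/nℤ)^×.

φ(241) = 241 − 1 = 240.
φ(401) = 401 − 1 = 400.
φ(96641) = 240 × 400 = 96000.

96000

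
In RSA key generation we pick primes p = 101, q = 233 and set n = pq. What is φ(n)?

23200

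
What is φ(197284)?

90720

197284 = 2^2 · 31 · 37 · 43.
φ(197284) = 197284 · (1 − 1/2) · (1 − 1/31) · (1 − 1/37) · (1 − 1/43)
       = 197284 · 45360/98642 = 90720.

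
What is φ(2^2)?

2

φ(4) = 4 · (1 − 1/2)
       = 4 · 1/2 = 2.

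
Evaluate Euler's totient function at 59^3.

φ(205379) = 205379 · (1 − 1/59)
       = 205379 · 58/59 = 201898.

201898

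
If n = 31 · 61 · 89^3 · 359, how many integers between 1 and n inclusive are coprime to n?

449177731200

φ(478581600061) = 478581600061 · (1 − 1/31) · (1 − 1/61) · (1 − 1/89) · (1 − 1/359)
       = 478581600061 · 56707200/60419341 = 449177731200.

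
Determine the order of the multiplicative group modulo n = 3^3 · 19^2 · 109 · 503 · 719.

φ(384232714911) = 384232714911 · (1 − 1/3) · (1 − 1/19) · (1 − 1/109) · (1 − 1/503) · (1 − 1/719)
       = 384232714911 · 1401375168/2246974941 = 239635153728.

239635153728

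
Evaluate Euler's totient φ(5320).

1728

Prime factorization: 5320 = 2^3 × 5 × 7 × 19.
φ(2^3) = 2^3 − 2^2 = 8 − 4 = 4.
φ(5) = 5 − 1 = 4.
φ(7) = 7 − 1 = 6.
φ(19) = 19 − 1 = 18.
φ(5320) = 4 × 4 × 6 × 18 = 1728.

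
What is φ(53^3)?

146068

φ(53^3) = 53^2·(53−1) = 2809·52 = 146068.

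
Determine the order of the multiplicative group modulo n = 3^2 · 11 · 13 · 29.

φ(37323) = 37323 · (1 − 1/3) · (1 − 1/11) · (1 − 1/13) · (1 − 1/29)
       = 37323 · 6720/12441 = 20160.

20160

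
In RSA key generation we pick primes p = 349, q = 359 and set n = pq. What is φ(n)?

124584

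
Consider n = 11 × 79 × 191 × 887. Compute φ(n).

131305200

φ(147223373) = 147223373 · (1 − 1/11) · (1 − 1/79) · (1 − 1/191) · (1 − 1/887)
       = 147223373 · 131305200/147223373 = 131305200.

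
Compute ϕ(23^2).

506

φ(529) = 529 · (1 − 1/23)
       = 529 · 22/23 = 506.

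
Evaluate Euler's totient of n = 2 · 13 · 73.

φ(1898) = 1898 · (1 − 1/2) · (1 − 1/13) · (1 − 1/73)
       = 1898 · 864/1898 = 864.

864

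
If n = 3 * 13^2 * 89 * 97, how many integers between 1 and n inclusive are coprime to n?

2635776

φ(3) = 3 − 1 = 2.
φ(13^2) = 13^1·(13−1) = 13·12 = 156.
φ(89) = 89 − 1 = 88.
φ(97) = 97 − 1 = 96.
Multiply: 2 · 156 · 88 · 96 = 2635776.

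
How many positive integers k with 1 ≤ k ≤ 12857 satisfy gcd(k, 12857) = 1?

11088

Prime factorization: 12857 = 13 × 23 × 43.
φ(13) = 13 − 1 = 12.
φ(23) = 23 − 1 = 22.
φ(43) = 43 − 1 = 42.
φ(12857) = 12 × 22 × 42 = 11088.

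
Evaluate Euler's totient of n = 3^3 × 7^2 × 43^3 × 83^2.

399576503088

φ(724638485529) = 724638485529 · (1 − 1/3) · (1 − 1/7) · (1 − 1/43) · (1 − 1/83)
       = 724638485529 · 41328/74949 = 399576503088.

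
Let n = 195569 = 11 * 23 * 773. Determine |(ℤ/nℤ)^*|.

φ(195569) = 195569 · (1 − 1/11) · (1 − 1/23) · (1 − 1/773)
       = 195569 · 169840/195569 = 169840.

169840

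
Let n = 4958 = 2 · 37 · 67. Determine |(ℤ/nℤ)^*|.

φ(2) = 2 − 1 = 1.
φ(37) = 37 − 1 = 36.
φ(67) = 67 − 1 = 66.
Multiply: 1 · 36 · 66 = 2376.

2376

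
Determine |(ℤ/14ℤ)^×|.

6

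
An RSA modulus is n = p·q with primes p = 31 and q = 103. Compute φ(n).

3060

φ(3193) = 3193 · (1 − 1/31) · (1 − 1/103)
       = 3193 · 3060/3193 = 3060.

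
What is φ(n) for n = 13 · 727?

8712

φ(9451) = 9451 · (1 − 1/13) · (1 − 1/727)
       = 9451 · 8712/9451 = 8712.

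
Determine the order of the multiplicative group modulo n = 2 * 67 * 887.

φ(2) = 2 − 1 = 1.
φ(67) = 67 − 1 = 66.
φ(887) = 887 − 1 = 886.
φ(118858) = 1 × 66 × 886 = 58476.

58476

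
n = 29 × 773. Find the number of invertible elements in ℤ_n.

φ(22417) = 22417 · (1 − 1/29) · (1 − 1/773)
       = 22417 · 21616/22417 = 21616.

21616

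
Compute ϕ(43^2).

1806

φ(43^2) = 43^2 − 43^1 = 1849 − 43 = 1806.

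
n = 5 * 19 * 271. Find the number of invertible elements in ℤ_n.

19440

φ(25745) = 25745 · (1 − 1/5) · (1 − 1/19) · (1 − 1/271)
       = 25745 · 19440/25745 = 19440.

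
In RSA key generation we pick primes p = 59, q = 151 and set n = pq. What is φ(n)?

For distinct primes, φ(pq) = (p−1)(q−1) = 58 × 150 = 8700.

8700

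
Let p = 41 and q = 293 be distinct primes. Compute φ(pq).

φ(n) = (p − 1)(q − 1) = (41−1)(293−1) = 40·292 = 11680.

11680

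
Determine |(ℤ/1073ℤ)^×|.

1008

Prime factorization: 1073 = 29 · 37.
φ(29) = 29 − 1 = 28.
φ(37) = 37 − 1 = 36.
Since φ is multiplicative, φ(1073) = 28 · 36 = 1008.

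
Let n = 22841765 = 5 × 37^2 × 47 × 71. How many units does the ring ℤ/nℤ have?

φ(22841765) = 22841765 · (1 − 1/5) · (1 − 1/37) · (1 − 1/47) · (1 − 1/71)
       = 22841765 · 463680/617345 = 17156160.

17156160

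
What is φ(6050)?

2200

6050 = 2 · 5^2 · 11^2.
φ(6050) = 6050 · (1 − 1/2) · (1 − 1/5) · (1 − 1/11)
       = 6050 · 40/110 = 2200.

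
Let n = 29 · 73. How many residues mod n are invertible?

φ(29) = 29 − 1 = 28.
φ(73) = 73 − 1 = 72.
Multiply: 28 · 72 = 2016.

2016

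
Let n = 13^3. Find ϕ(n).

φ(13^3) = 13^2·(13−1) = 169·12 = 2028.

2028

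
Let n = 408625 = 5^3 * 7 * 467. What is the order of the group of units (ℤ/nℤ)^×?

φ(408625) = 408625 · (1 − 1/5) · (1 − 1/7) · (1 − 1/467)
       = 408625 · 11184/16345 = 279600.

279600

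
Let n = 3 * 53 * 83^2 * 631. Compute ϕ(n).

φ(3) = 3 − 1 = 2.
φ(53) = 53 − 1 = 52.
φ(83^2) = 83^1·(83−1) = 83·82 = 6806.
φ(631) = 631 − 1 = 630.
φ(691166481) = 2 × 52 × 6806 × 630 = 445929120.

445929120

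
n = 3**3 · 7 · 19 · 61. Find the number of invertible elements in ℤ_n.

116640

φ(3^3) = 3^2·(3−1) = 9·2 = 18.
φ(7) = 7 − 1 = 6.
φ(19) = 19 − 1 = 18.
φ(61) = 61 − 1 = 60.
Multiply: 18 · 6 · 18 · 60 = 116640.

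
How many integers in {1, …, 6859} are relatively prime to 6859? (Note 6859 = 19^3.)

φ(6859) = 6859 · (1 − 1/19)
       = 6859 · 18/19 = 6498.

6498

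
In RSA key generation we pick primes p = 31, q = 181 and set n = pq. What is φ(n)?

5400

φ(31) = 31 − 1 = 30.
φ(181) = 181 − 1 = 180.
Since φ is multiplicative, φ(5611) = 30 · 180 = 5400.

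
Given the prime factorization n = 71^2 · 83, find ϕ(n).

407540

φ(418403) = 418403 · (1 − 1/71) · (1 − 1/83)
       = 418403 · 5740/5893 = 407540.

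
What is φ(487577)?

413952

487577 = 17 · 23 · 29 · 43.
φ(487577) = 487577 · (1 − 1/17) · (1 − 1/23) · (1 − 1/29) · (1 − 1/43)
       = 487577 · 413952/487577 = 413952.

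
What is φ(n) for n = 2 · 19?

φ(2) = 2 − 1 = 1.
φ(19) = 19 − 1 = 18.
φ(38) = 1 × 18 = 18.

18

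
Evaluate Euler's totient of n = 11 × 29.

280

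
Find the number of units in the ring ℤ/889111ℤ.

Prime factorization: 889111 = 23 × 29 × 31 × 43.
φ(889111) = 889111 · (1 − 1/23) · (1 − 1/29) · (1 − 1/31) · (1 − 1/43)
       = 889111 · 776160/889111 = 776160.

776160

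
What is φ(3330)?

864

Prime factorization: 3330 = 2 · 3^2 · 5 · 37.
φ(3330) = 3330 · (1 − 1/2) · (1 − 1/3) · (1 − 1/5) · (1 − 1/37)
       = 3330 · 288/1110 = 864.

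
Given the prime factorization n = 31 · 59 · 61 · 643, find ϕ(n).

67024800

φ(71738867) = 71738867 · (1 − 1/31) · (1 − 1/59) · (1 − 1/61) · (1 − 1/643)
       = 71738867 · 67024800/71738867 = 67024800.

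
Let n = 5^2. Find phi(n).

20

φ(5^2) = 5^2 − 5^1 = 25 − 5 = 20.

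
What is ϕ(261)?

Prime factorization: 261 = 3^2 · 29.
φ(261) = 261 · (1 − 1/3) · (1 − 1/29)
       = 261 · 56/87 = 168.

168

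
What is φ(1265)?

880

First factor: 1265 = 5 × 11 × 23.
φ(5) = 5 − 1 = 4.
φ(11) = 11 − 1 = 10.
φ(23) = 23 − 1 = 22.
Multiply: 4 · 10 · 22 = 880.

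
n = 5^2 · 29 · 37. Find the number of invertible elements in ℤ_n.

20160

φ(26825) = 26825 · (1 − 1/5) · (1 − 1/29) · (1 − 1/37)
       = 26825 · 4032/5365 = 20160.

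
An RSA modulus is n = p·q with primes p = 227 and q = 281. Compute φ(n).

φ(63787) = 63787 · (1 − 1/227) · (1 − 1/281)
       = 63787 · 63280/63787 = 63280.

63280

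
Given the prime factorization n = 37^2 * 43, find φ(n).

φ(37^2) = 37^2 − 37^1 = 1369 − 37 = 1332.
φ(43) = 43 − 1 = 42.
Multiply: 1332 · 42 = 55944.

55944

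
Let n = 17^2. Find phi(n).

272

φ(17^2) = 17^2 − 17^1 = 289 − 17 = 272.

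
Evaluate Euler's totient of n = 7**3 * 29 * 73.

φ(726131) = 726131 · (1 − 1/7) · (1 − 1/29) · (1 − 1/73)
       = 726131 · 12096/14819 = 592704.

592704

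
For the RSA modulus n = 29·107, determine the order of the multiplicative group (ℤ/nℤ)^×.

2968

φ(3103) = 3103 · (1 − 1/29) · (1 − 1/107)
       = 3103 · 2968/3103 = 2968.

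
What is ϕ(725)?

First factor: 725 = 5^2 * 29.
φ(5^2) = 5^2 − 5^1 = 25 − 5 = 20.
φ(29) = 29 − 1 = 28.
Since φ is multiplicative, φ(725) = 20 · 28 = 560.

560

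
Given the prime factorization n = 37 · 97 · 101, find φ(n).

φ(362489) = 362489 · (1 − 1/37) · (1 − 1/97) · (1 − 1/101)
       = 362489 · 345600/362489 = 345600.

345600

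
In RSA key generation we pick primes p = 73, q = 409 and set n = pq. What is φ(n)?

φ(73) = 73 − 1 = 72.
φ(409) = 409 − 1 = 408.
Multiply: 72 · 408 = 29376.

29376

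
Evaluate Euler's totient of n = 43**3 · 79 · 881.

φ(5533607693) = 5533607693 · (1 − 1/43) · (1 − 1/79) · (1 − 1/881)
       = 5533607693 · 2882880/2992757 = 5330445120.

5330445120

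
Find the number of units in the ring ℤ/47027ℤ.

Factor 47027: 47027 = 31 · 37 · 41.
φ(31) = 31 − 1 = 30.
φ(37) = 37 − 1 = 36.
φ(41) = 41 − 1 = 40.
Since φ is multiplicative, φ(47027) = 30 · 36 · 40 = 43200.

43200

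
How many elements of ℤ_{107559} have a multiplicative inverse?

Prime factorization: 107559 = 3**2 · 17 · 19 · 37.
φ(3^2) = 3^1·(3−1) = 3·2 = 6.
φ(17) = 17 − 1 = 16.
φ(19) = 19 − 1 = 18.
φ(37) = 37 − 1 = 36.
φ(107559) = 6 × 16 × 18 × 36 = 62208.

62208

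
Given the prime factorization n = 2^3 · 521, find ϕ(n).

2080

φ(4168) = 4168 · (1 − 1/2) · (1 − 1/521)
       = 4168 · 520/1042 = 2080.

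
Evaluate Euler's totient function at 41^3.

φ(68921) = 68921 · (1 − 1/41)
       = 68921 · 40/41 = 67240.

67240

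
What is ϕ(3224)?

1440

3224 = 2**3 · 13 · 31.
φ(3224) = 3224 · (1 − 1/2) · (1 − 1/13) · (1 − 1/31)
       = 3224 · 360/806 = 1440.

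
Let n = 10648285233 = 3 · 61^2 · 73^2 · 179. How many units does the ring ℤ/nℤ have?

φ(10648285233) = 10648285233 · (1 − 1/3) · (1 − 1/61) · (1 − 1/73) · (1 − 1/179)
       = 10648285233 · 1537920/2391261 = 6848357760.

6848357760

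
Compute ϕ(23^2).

506

φ(23^2) = 23^2 − 23^1 = 529 − 23 = 506.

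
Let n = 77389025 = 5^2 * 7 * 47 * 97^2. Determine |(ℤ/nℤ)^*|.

51402240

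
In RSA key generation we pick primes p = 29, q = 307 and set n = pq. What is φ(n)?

8568

φ(pq) = (p−1)(q−1) = 28 · 306 = 8568.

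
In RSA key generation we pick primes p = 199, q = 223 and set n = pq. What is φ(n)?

43956

φ(199) = 199 − 1 = 198.
φ(223) = 223 − 1 = 222.
φ(44377) = 198 × 222 = 43956.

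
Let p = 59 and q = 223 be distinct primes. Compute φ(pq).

12876

φ(pq) = (p−1)(q−1) = 58 · 222 = 12876.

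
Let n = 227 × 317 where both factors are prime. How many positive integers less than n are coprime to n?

φ(n) = (p − 1)(q − 1) = (227−1)(317−1) = 226·316 = 71416.

71416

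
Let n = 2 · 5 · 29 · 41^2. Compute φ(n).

φ(487490) = 487490 · (1 − 1/2) · (1 − 1/5) · (1 − 1/29) · (1 − 1/41)
       = 487490 · 4480/11890 = 183680.

183680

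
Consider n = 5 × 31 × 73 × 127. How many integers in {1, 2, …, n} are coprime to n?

φ(1437005) = 1437005 · (1 − 1/5) · (1 − 1/31) · (1 − 1/73) · (1 − 1/127)
       = 1437005 · 1088640/1437005 = 1088640.

1088640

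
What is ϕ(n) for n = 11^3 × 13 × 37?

522720

φ(11^3) = 11^3 − 11^2 = 1331 − 121 = 1210.
φ(13) = 13 − 1 = 12.
φ(37) = 37 − 1 = 36.
Multiply: 1210 · 12 · 36 = 522720.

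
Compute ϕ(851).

792

Prime factorization: 851 = 23 · 37.
φ(23) = 23 − 1 = 22.
φ(37) = 37 − 1 = 36.
φ(851) = 22 × 36 = 792.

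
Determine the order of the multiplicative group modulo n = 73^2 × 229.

1198368

φ(73^2) = 73^2 − 73^1 = 5329 − 73 = 5256.
φ(229) = 229 − 1 = 228.
φ(1220341) = 5256 × 228 = 1198368.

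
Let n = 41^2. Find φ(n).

φ(41^2) = 41^1·(41−1) = 41·40 = 1640.

1640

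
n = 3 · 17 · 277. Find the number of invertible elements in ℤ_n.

φ(14127) = 14127 · (1 − 1/3) · (1 − 1/17) · (1 − 1/277)
       = 14127 · 8832/14127 = 8832.

8832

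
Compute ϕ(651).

Factor 651: 651 = 3 · 7 · 31.
φ(3) = 3 − 1 = 2.
φ(7) = 7 − 1 = 6.
φ(31) = 31 − 1 = 30.
Since φ is multiplicative, φ(651) = 2 · 6 · 30 = 360.

360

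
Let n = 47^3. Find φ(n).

φ(47^3) = 47^3 − 47^2 = 103823 − 2209 = 101614.

101614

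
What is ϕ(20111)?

14976

20111 = 7 × 13**2 × 17.
φ(7) = 7 − 1 = 6.
φ(13^2) = 13^1·(13−1) = 13·12 = 156.
φ(17) = 17 − 1 = 16.
φ(20111) = 6 × 156 × 16 = 14976.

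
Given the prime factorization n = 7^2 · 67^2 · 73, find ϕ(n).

φ(16057153) = 16057153 · (1 − 1/7) · (1 − 1/67) · (1 − 1/73)
       = 16057153 · 28512/34237 = 13372128.

13372128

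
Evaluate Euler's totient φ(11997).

7560

11997 = 3**2 · 31 · 43.
φ(11997) = 11997 · (1 − 1/3) · (1 − 1/31) · (1 − 1/43)
       = 11997 · 2520/3999 = 7560.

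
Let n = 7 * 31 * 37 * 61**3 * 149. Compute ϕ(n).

214115270400

φ(271542136901) = 271542136901 · (1 − 1/7) · (1 − 1/31) · (1 − 1/37) · (1 − 1/61) · (1 − 1/149)
       = 271542136901 · 57542400/72975581 = 214115270400.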